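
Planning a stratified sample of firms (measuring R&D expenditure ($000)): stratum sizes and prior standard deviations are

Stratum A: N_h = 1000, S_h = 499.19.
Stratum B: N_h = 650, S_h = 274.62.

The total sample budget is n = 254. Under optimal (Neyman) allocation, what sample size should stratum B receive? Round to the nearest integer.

Neyman allocation: n_h = n · N_h S_h / Σ N_i S_i, with n = 254.
  stratum A: N_h·S_h = 1000·499.19 = 499190.00
  stratum B: N_h·S_h = 650·274.62 = 178503.00
Σ N_h S_h = 677693.00
n for stratum B = 254·178503.00/677693.00 = 66.903 → 67

67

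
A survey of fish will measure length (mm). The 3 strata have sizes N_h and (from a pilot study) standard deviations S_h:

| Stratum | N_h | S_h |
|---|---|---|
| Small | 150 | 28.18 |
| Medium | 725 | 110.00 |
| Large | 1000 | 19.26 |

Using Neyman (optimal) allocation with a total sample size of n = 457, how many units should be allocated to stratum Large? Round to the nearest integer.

Neyman allocation: n_h = n · N_h S_h / Σ N_i S_i, with n = 457.
  stratum Small: N_h·S_h = 150·28.18 = 4227.00
  stratum Medium: N_h·S_h = 725·110.00 = 79750.00
  stratum Large: N_h·S_h = 1000·19.26 = 19260.00
Σ N_h S_h = 103237.00
n for stratum Large = 457·19260.00/103237.00 = 85.258 → 85

85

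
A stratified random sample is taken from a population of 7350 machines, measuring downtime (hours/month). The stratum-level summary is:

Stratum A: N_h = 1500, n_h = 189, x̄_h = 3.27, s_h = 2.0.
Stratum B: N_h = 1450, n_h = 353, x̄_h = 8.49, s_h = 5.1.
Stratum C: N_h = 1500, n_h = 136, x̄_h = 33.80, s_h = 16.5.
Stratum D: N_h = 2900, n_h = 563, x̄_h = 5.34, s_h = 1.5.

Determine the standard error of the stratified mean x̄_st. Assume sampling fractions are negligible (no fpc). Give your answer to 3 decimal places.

V̂(x̄_st) = Σ W_h² s_h²/n_h, with W_h = N_h/N and N = 7350:
  stratum A: (1500/7350)²·2.0²/189 = 0.000881467
  stratum B: (1450/7350)²·5.1²/353 = 0.00286766
  stratum C: (1500/7350)²·16.5²/136 = 0.0833752
  stratum D: (2900/7350)²·1.5²/563 = 0.00062215
V̂(x̄_st) = 0.0877465
SE(x̄_st) = √0.0877465 = 0.29622

SE(x̄_st) ≈ 0.296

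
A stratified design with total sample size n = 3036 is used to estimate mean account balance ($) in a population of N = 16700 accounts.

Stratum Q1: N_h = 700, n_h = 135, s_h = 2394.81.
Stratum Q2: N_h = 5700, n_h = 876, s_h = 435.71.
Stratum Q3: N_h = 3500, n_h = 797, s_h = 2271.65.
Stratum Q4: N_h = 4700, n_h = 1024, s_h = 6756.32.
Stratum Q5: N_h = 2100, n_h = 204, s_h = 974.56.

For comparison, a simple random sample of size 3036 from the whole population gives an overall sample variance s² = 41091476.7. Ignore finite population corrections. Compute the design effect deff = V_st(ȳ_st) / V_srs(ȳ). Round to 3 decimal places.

deff ≈ 0.295

V̂(ȳ_st) = Σ W_h² s_h²/n_h, with W_h = N_h/N and N = 16700:
  stratum Q1: (700/16700)²·2394.81²/135 = 74.64
  stratum Q2: (5700/16700)²·435.71²/876 = 25.2469
  stratum Q3: (3500/16700)²·2271.65²/797 = 284.399
  stratum Q4: (4700/16700)²·6756.32²/1024 = 3530.88
  stratum Q5: (2100/16700)²·974.56²/204 = 73.6195
V_st = 3988.79
V_srs = s²/n = 41091476.7/3036 = 13534.7
deff = V_st / V_srs = 3988.79/13534.7 = 0.2947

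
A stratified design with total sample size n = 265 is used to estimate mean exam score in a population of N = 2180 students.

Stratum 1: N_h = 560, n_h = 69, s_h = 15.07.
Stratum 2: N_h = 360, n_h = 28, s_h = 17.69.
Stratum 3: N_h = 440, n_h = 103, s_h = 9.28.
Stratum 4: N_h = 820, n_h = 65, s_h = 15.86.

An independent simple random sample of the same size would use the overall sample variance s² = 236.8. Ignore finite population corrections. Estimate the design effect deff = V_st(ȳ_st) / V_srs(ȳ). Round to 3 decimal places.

deff ≈ 1.235

V̂(ȳ_st) = Σ W_h² s_h²/n_h, with W_h = N_h/N and N = 2180:
  stratum 1: (560/2180)²·15.07²/69 = 0.21719
  stratum 2: (360/2180)²·17.69²/28 = 0.304782
  stratum 3: (440/2180)²·9.28²/103 = 0.0340605
  stratum 4: (820/2180)²·15.86²/65 = 0.54753
V_st = 1.10356
V_srs = s²/n = 236.8/265 = 0.893585
deff = V_st / V_srs = 1.10356/0.893585 = 1.2350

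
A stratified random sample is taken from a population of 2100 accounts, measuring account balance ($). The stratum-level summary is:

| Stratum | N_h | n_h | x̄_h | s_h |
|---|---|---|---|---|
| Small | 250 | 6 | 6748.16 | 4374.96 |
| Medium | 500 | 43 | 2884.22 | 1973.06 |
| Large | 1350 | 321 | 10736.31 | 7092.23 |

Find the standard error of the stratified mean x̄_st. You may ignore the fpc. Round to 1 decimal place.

V̂(x̄_st) = Σ W_h² s_h²/n_h, with W_h = N_h/N and N = 2100:
  stratum Small: (250/2100)²·4374.96²/6 = 45210.4
  stratum Medium: (500/2100)²·1973.06²/43 = 5132.32
  stratum Large: (1350/2100)²·7092.23²/321 = 64757.4
V̂(x̄_st) = 115100
SE(x̄_st) = √115100 = 339.264

SE(x̄_st) ≈ 339.3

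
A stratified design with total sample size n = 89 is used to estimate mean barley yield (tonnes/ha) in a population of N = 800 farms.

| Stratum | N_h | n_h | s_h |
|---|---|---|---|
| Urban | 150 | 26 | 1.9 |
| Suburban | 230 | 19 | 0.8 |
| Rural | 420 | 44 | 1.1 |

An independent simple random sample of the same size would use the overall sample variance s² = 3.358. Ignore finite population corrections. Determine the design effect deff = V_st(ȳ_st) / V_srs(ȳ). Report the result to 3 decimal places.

deff ≈ 0.404

V̂(ȳ_st) = Σ W_h² s_h²/n_h, with W_h = N_h/N and N = 800:
  stratum Urban: (150/800)²·1.9²/26 = 0.00488131
  stratum Suburban: (230/800)²·0.8²/19 = 0.00278421
  stratum Rural: (420/800)²·1.1²/44 = 0.00757969
V_st = 0.0152452
V_srs = s²/n = 3.358/89 = 0.0377303
deff = V_st / V_srs = 0.0152452/0.0377303 = 0.4041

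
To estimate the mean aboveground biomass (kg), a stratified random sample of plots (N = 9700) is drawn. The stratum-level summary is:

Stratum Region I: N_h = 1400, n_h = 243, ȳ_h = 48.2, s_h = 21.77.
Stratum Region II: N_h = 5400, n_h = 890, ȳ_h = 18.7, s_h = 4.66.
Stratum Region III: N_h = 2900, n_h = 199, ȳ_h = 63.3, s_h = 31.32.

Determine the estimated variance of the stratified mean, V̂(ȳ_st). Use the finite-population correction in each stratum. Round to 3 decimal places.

V̂(ȳ_st) = Σ W_h² (1 − n_h/N_h) s_h²/n_h, with W_h = N_h/N and N = 9700:
  stratum Region I: (1400/9700)²·(1 − 243/1400)·21.77²/243 = 0.033576
  stratum Region II: (5400/9700)²·(1 − 890/5400)·4.66²/890 = 0.00631551
  stratum Region III: (2900/9700)²·(1 − 199/2900)·31.32²/199 = 0.410364
V̂(ȳ_st) = 0.450256

V̂(ȳ_st) ≈ 0.450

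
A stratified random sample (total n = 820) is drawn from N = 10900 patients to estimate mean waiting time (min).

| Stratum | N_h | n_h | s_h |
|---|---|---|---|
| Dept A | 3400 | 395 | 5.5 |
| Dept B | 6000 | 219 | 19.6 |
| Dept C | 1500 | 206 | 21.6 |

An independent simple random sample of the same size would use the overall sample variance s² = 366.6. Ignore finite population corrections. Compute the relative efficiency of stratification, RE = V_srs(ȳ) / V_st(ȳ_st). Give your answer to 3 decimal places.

V̂(ȳ_st) = Σ W_h² s_h²/n_h, with W_h = N_h/N and N = 10900:
  stratum Dept A: (3400/10900)²·5.5²/395 = 0.00745132
  stratum Dept B: (6000/10900)²·19.6²/219 = 0.531517
  stratum Dept C: (1500/10900)²·21.6²/206 = 0.0428914
V_st = 0.58186
V_srs = s²/n = 366.6/820 = 0.447073
Relative efficiency = V_srs / V_st = 0.447073/0.58186 = 0.7684

RE ≈ 0.768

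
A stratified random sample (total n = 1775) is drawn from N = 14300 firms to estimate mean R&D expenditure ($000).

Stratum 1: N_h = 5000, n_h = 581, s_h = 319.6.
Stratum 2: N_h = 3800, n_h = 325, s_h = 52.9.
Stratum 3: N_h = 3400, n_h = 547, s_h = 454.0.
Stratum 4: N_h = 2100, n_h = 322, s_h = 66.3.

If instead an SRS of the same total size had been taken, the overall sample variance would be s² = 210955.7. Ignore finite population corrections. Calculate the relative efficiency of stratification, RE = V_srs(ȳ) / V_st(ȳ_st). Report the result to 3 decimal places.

V̂(ȳ_st) = Σ W_h² s_h²/n_h, with W_h = N_h/N and N = 14300:
  stratum 1: (5000/14300)²·319.6²/581 = 21.4934
  stratum 2: (3800/14300)²·52.9²/325 = 0.608027
  stratum 3: (3400/14300)²·454.0²/547 = 21.3015
  stratum 4: (2100/14300)²·66.3²/322 = 0.2944
V_st = 43.6973
V_srs = s²/n = 210955.7/1775 = 118.848
Relative efficiency = V_srs / V_st = 118.848/43.6973 = 2.7198

RE ≈ 2.720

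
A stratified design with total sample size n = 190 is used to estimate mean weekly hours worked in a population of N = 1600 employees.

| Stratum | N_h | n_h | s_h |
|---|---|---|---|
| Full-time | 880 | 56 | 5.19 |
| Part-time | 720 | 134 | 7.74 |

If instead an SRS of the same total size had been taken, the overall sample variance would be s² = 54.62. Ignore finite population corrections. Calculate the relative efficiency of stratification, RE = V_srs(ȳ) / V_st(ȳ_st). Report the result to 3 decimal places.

V̂(ȳ_st) = Σ W_h² s_h²/n_h, with W_h = N_h/N and N = 1600:
  stratum Full-time: (880/1600)²·5.19²/56 = 0.145503
  stratum Part-time: (720/1600)²·7.74²/134 = 0.090532
V_st = 0.236035
V_srs = s²/n = 54.62/190 = 0.287474
Relative efficiency = V_srs / V_st = 0.287474/0.236035 = 1.2179

RE ≈ 1.218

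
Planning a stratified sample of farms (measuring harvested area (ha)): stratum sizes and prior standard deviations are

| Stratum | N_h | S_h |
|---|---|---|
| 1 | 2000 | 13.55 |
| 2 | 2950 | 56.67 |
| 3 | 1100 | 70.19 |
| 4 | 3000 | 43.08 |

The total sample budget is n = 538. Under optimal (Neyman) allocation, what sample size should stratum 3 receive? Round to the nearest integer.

Neyman allocation: n_h = n · N_h S_h / Σ N_i S_i, with n = 538.
  stratum 1: N_h·S_h = 2000·13.55 = 27100.00
  stratum 2: N_h·S_h = 2950·56.67 = 167176.50
  stratum 3: N_h·S_h = 1100·70.19 = 77209.00
  stratum 4: N_h·S_h = 3000·43.08 = 129240.00
Σ N_h S_h = 400725.50
n for stratum 3 = 538·77209.00/400725.50 = 103.658 → 104

104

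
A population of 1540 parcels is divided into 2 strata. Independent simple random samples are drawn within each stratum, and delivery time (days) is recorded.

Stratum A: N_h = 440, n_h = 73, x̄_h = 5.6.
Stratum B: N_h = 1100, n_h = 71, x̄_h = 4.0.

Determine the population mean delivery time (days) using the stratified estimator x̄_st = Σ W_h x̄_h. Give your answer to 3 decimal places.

x̄_st ≈ 4.457

N = Σ N_h = 1540. Stratum weights W_h = N_h/N.
x̄_st = (440·5.6 + 1100·4.0) / 1540 = 4.45714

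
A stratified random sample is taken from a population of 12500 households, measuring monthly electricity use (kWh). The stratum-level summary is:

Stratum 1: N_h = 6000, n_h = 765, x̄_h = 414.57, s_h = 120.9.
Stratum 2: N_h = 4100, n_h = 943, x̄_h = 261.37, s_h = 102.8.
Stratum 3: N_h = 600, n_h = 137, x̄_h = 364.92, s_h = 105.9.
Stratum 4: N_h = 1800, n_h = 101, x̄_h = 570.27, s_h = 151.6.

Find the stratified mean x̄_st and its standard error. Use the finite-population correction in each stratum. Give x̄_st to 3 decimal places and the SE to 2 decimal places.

x̄_st = Σ W_h x̄_h = (6000·414.57 + 4100·261.37 + 600·364.92 + 1800·570.27)/12500 = 384.35800
V̂(x̄_st) = Σ W_h² (1 − n_h/N_h) s_h²/n_h, with W_h = N_h/N and N = 12500:
  stratum 1: (6000/12500)²·(1 − 765/6000)·120.9²/765 = 3.84095
  stratum 2: (4100/12500)²·(1 − 943/4100)·102.8²/943 = 0.928353
  stratum 3: (600/12500)²·(1 − 137/600)·105.9²/137 = 0.14554
  stratum 4: (1800/12500)²·(1 − 101/1800)·151.6²/101 = 4.45372
V̂(x̄_st) = 9.36857
SE(x̄_st) = √9.36857 = 3.06081

x̄_st ≈ 384.358, SE ≈ 3.06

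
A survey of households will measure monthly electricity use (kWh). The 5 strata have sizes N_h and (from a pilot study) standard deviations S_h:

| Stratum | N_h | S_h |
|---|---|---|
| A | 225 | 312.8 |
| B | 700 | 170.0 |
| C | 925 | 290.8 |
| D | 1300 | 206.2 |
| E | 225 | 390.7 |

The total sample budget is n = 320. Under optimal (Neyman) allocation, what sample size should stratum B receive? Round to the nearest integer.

47

Neyman allocation: n_h = n · N_h S_h / Σ N_i S_i, with n = 320.
  stratum A: N_h·S_h = 225·312.8 = 70380.00
  stratum B: N_h·S_h = 700·170.0 = 119000.00
  stratum C: N_h·S_h = 925·290.8 = 268990.00
  stratum D: N_h·S_h = 1300·206.2 = 268060.00
  stratum E: N_h·S_h = 225·390.7 = 87907.50
Σ N_h S_h = 814337.50
n for stratum B = 320·119000.00/814337.50 = 46.762 → 47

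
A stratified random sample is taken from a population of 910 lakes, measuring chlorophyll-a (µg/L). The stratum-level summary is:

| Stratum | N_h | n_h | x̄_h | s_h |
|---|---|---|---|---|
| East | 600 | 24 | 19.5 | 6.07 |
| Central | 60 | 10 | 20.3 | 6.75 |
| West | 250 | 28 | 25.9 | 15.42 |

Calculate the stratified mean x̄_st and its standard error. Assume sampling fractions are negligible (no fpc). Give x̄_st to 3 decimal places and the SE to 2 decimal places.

x̄_st ≈ 21.311, SE ≈ 1.15

x̄_st = Σ W_h x̄_h = (600·19.5 + 60·20.3 + 250·25.9)/910 = 21.31099
V̂(x̄_st) = Σ W_h² s_h²/n_h, with W_h = N_h/N and N = 910:
  stratum East: (600/910)²·6.07²/24 = 0.667399
  stratum Central: (60/910)²·6.75²/10 = 0.0198074
  stratum West: (250/910)²·15.42²/28 = 0.640926
V̂(x̄_st) = 1.32813
SE(x̄_st) = √1.32813 = 1.15245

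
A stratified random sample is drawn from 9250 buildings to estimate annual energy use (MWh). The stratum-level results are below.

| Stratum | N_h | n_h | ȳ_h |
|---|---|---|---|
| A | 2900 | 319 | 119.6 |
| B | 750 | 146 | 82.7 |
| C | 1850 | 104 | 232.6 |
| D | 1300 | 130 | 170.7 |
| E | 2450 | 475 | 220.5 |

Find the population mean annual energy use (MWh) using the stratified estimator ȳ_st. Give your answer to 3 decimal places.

N = Σ N_h = 9250. Stratum weights W_h = N_h/N.
ȳ_st = (2900·119.6 + 750·82.7 + 1850·232.6 + 1300·170.7 + 2450·220.5) / 9250 = 173.11459

ȳ_st ≈ 173.115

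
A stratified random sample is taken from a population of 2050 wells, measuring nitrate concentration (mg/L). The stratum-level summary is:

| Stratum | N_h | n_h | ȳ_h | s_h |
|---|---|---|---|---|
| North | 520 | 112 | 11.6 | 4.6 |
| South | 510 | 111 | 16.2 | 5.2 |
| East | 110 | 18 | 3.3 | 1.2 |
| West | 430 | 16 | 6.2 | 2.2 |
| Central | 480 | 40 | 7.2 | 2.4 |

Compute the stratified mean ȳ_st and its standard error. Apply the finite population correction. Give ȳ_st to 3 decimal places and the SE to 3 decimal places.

ȳ_st = Σ W_h ȳ_h = (520·11.6 + 510·16.2 + 110·3.3 + 430·6.2 + 480·7.2)/2050 = 10.13610
V̂(ȳ_st) = Σ W_h² (1 − n_h/N_h) s_h²/n_h, with W_h = N_h/N and N = 2050:
  stratum North: (520/2050)²·(1 − 112/520)·4.6²/112 = 0.00953791
  stratum South: (510/2050)²·(1 − 111/510)·5.2²/111 = 0.0117956
  stratum East: (110/2050)²·(1 − 18/110)·1.2²/18 = 0.000192647
  stratum West: (430/2050)²·(1 − 16/430)·2.2²/16 = 0.0128141
  stratum Central: (480/2050)²·(1 − 40/480)·2.4²/40 = 0.00723684
V̂(ȳ_st) = 0.041577
SE(ȳ_st) = √0.041577 = 0.203904

ȳ_st ≈ 10.136, SE ≈ 0.204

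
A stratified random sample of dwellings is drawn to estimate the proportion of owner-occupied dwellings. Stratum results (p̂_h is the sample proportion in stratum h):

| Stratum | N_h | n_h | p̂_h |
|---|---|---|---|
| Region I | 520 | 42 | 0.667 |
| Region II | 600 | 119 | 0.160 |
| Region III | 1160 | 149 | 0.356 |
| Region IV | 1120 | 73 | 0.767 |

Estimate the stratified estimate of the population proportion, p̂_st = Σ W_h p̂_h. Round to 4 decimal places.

p̂_st ≈ 0.5044

N = 3400; stratum weights W_h = N_h/N.
p̂_st = Σ W_h p̂_h = (520·0.667 + 600·0.160 + 1160·0.356 + 1120·0.767)/3400 = 0.50436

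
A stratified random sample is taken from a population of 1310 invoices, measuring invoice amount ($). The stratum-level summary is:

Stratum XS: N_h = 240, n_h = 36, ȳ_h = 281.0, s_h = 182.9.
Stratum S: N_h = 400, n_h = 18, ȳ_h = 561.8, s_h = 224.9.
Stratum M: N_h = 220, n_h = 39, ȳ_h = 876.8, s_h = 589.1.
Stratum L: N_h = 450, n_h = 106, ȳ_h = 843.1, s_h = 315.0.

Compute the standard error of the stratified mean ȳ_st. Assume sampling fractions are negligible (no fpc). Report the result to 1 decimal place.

SE(ȳ_st) ≈ 25.6

V̂(ȳ_st) = Σ W_h² s_h²/n_h, with W_h = N_h/N and N = 1310:
  stratum XS: (240/1310)²·182.9²/36 = 31.1892
  stratum S: (400/1310)²·224.9²/18 = 261.989
  stratum M: (220/1310)²·589.1²/39 = 250.967
  stratum L: (450/1310)²·315.0²/106 = 110.458
V̂(ȳ_st) = 654.604
SE(ȳ_st) = √654.604 = 25.5852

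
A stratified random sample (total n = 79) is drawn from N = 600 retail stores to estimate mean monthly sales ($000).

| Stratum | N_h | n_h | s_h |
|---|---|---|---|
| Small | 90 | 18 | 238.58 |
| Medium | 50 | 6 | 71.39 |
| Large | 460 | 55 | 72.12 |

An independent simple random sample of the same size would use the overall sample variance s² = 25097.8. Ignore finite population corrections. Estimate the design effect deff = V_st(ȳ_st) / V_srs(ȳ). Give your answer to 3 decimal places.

V̂(ȳ_st) = Σ W_h² s_h²/n_h, with W_h = N_h/N and N = 600:
  stratum Small: (90/600)²·238.58²/18 = 71.1505
  stratum Medium: (50/600)²·71.39²/6 = 5.89876
  stratum Large: (460/600)²·72.12²/55 = 55.5856
V_st = 132.635
V_srs = s²/n = 25097.8/79 = 317.694
deff = V_st / V_srs = 132.635/317.694 = 0.4175

deff ≈ 0.417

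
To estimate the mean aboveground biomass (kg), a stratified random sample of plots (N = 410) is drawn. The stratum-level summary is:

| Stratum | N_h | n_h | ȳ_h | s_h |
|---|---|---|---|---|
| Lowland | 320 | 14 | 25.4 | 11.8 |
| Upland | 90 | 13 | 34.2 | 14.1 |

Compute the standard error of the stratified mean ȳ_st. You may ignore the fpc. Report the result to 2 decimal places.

V̂(ȳ_st) = Σ W_h² s_h²/n_h, with W_h = N_h/N and N = 410:
  stratum Lowland: (320/410)²·11.8²/14 = 6.05854
  stratum Upland: (90/410)²·14.1²/13 = 0.736906
V̂(ȳ_st) = 6.79545
SE(ȳ_st) = √6.79545 = 2.60681

SE(ȳ_st) ≈ 2.61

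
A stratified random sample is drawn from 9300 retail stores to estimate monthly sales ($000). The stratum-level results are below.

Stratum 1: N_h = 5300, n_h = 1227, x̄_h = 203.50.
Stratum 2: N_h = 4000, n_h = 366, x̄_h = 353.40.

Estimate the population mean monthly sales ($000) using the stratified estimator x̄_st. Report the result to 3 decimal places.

x̄_st ≈ 267.973

N = Σ N_h = 9300. Stratum weights W_h = N_h/N.
x̄_st = (5300·203.50 + 4000·353.40) / 9300 = 267.97312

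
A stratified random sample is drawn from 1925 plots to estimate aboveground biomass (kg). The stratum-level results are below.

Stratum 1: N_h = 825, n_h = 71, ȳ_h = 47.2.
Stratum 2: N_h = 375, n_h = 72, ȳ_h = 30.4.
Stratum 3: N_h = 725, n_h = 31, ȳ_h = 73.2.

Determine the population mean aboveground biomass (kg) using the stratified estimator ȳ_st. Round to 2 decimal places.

N = Σ N_h = 1925. Stratum weights W_h = N_h/N.
ȳ_st = (825·47.2 + 375·30.4 + 725·73.2) / 1925 = 53.7195

ȳ_st ≈ 53.72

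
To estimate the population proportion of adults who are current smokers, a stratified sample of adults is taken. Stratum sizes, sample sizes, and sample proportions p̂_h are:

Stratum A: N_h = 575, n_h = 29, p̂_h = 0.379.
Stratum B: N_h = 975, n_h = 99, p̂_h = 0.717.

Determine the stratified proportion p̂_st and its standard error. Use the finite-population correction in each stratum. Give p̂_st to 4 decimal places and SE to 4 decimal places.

N = 1550; stratum weights W_h = N_h/N.
p̂_st = Σ W_h p̂_h = (575·0.379 + 975·0.717)/1550 = 0.59161
V̂(p̂_st) = Σ W_h² (1 − n_h/N_h) p̂_h(1−p̂_h)/(n_h−1):
  stratum A: (575/1550)²·(1 − 29/575)·0.379·0.621/28 = 0.00109842
  stratum B: (975/1550)²·(1 − 99/975)·0.717·0.283/98 = 0.00073608
V̂(p̂_st) = 0.0018345; SE = √V̂ = 0.0428311

p̂_st ≈ 0.5916, SE ≈ 0.0428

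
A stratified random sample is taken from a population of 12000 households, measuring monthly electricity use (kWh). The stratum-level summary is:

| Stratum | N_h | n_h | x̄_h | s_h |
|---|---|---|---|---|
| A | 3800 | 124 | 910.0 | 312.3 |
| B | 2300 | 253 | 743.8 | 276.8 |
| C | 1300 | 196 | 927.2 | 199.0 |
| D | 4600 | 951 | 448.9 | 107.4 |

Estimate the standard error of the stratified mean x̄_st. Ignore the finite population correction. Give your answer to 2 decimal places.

V̂(x̄_st) = Σ W_h² s_h²/n_h, with W_h = N_h/N and N = 12000:
  stratum A: (3800/12000)²·312.3²/124 = 78.8728
  stratum B: (2300/12000)²·276.8²/253 = 11.1251
  stratum C: (1300/12000)²·199.0²/196 = 2.37123
  stratum D: (4600/12000)²·107.4²/951 = 1.7823
V̂(x̄_st) = 94.1514
SE(x̄_st) = √94.1514 = 9.70316

SE(x̄_st) ≈ 9.70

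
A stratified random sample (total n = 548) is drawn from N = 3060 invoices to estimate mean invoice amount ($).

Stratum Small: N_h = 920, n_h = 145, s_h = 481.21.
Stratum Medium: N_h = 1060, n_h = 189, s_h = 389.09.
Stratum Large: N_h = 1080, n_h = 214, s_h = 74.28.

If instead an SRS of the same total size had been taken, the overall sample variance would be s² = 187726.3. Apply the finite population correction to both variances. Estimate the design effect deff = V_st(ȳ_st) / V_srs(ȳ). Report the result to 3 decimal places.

V̂(ȳ_st) = Σ W_h² (1 − n_h/N_h) s_h²/n_h, with W_h = N_h/N and N = 3060:
  stratum Small: (920/3060)²·(1 − 145/920)·481.21²/145 = 121.604
  stratum Medium: (1060/3060)²·(1 − 189/1060)·389.09²/189 = 78.9804
  stratum Large: (1080/3060)²·(1 − 214/1080)·74.28²/214 = 2.57531
V_st = 203.16
V_srs = (1 − 548/3060)·187726.3/548 = 281.218
deff = V_st / V_srs = 203.16/281.218 = 0.7224

deff ≈ 0.722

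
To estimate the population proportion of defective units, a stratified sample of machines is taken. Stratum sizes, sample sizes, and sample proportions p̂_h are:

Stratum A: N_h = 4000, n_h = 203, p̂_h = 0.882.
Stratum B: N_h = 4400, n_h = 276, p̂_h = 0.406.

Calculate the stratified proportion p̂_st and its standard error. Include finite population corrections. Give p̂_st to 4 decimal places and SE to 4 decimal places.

N = 8400; stratum weights W_h = N_h/N.
p̂_st = Σ W_h p̂_h = (4000·0.882 + 4400·0.406)/8400 = 0.63267
V̂(p̂_st) = Σ W_h² (1 − n_h/N_h) p̂_h(1−p̂_h)/(n_h−1):
  stratum A: (4000/8400)²·(1 − 203/4000)·0.882·0.118/202 = 0.000110902
  stratum B: (4400/8400)²·(1 − 276/4400)·0.406·0.594/275 = 0.000225524
V̂(p̂_st) = 0.000336426; SE = √V̂ = 0.0183419

p̂_st ≈ 0.6327, SE ≈ 0.0183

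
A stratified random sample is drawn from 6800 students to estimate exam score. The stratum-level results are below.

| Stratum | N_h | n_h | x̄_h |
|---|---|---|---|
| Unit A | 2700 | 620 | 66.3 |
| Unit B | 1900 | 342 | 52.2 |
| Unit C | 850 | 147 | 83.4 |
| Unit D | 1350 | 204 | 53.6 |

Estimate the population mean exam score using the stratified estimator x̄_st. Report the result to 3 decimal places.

N = Σ N_h = 6800. Stratum weights W_h = N_h/N.
x̄_st = (2700·66.3 + 1900·52.2 + 850·83.4 + 1350·53.6) / 6800 = 61.97647

x̄_st ≈ 61.976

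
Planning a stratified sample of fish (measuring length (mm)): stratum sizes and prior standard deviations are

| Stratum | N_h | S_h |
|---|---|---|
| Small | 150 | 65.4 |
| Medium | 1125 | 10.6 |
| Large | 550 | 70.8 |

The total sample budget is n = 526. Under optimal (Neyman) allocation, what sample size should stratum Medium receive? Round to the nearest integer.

103

Neyman allocation: n_h = n · N_h S_h / Σ N_i S_i, with n = 526.
  stratum Small: N_h·S_h = 150·65.4 = 9810.00
  stratum Medium: N_h·S_h = 1125·10.6 = 11925.00
  stratum Large: N_h·S_h = 550·70.8 = 38940.00
Σ N_h S_h = 60675.00
n for stratum Medium = 526·11925.00/60675.00 = 103.379 → 103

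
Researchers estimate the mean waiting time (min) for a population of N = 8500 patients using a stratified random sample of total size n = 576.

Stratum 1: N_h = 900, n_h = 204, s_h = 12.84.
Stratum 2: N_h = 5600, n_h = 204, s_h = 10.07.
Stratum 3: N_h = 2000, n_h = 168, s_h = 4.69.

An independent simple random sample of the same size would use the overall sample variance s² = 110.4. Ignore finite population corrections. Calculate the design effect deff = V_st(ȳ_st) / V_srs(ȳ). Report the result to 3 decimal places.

deff ≈ 1.211

V̂(ȳ_st) = Σ W_h² s_h²/n_h, with W_h = N_h/N and N = 8500:
  stratum 1: (900/8500)²·12.84²/204 = 0.00906039
  stratum 2: (5600/8500)²·10.07²/204 = 0.215758
  stratum 3: (2000/8500)²·4.69²/168 = 0.00724867
V_st = 0.232067
V_srs = s²/n = 110.4/576 = 0.191667
deff = V_st / V_srs = 0.232067/0.191667 = 1.2108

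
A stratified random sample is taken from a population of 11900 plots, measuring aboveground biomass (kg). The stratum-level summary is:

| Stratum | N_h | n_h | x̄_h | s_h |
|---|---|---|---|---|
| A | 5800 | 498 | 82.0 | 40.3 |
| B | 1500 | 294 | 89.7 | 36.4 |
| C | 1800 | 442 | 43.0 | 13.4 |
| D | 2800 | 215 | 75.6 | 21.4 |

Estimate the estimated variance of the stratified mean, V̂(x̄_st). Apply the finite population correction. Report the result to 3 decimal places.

V̂(x̄_st) = Σ W_h² (1 − n_h/N_h) s_h²/n_h, with W_h = N_h/N and N = 11900:
  stratum A: (5800/11900)²·(1 − 498/5800)·40.3²/498 = 0.708198
  stratum B: (1500/11900)²·(1 − 294/1500)·36.4²/294 = 0.0575705
  stratum C: (1800/11900)²·(1 − 442/1800)·13.4²/442 = 0.00701238
  stratum D: (2800/11900)²·(1 − 215/2800)·21.4²/215 = 0.108871
V̂(x̄_st) = 0.881652

V̂(x̄_st) ≈ 0.882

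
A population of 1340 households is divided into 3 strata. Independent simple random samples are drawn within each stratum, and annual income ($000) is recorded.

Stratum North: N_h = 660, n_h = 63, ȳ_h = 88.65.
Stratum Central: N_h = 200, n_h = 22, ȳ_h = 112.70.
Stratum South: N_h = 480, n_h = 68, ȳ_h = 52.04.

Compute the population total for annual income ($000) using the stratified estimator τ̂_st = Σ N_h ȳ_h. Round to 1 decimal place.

τ̂_st ≈ 106028.2

τ̂_st = Σ N_h ȳ_h = 660·88.65 + 200·112.70 + 480·52.04 = 106028.2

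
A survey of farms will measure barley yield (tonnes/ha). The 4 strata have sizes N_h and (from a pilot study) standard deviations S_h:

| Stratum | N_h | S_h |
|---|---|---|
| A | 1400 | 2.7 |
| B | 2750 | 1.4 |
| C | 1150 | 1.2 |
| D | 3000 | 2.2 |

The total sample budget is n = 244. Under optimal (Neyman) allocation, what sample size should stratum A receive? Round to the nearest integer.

59

Neyman allocation: n_h = n · N_h S_h / Σ N_i S_i, with n = 244.
  stratum A: N_h·S_h = 1400·2.7 = 3780.00
  stratum B: N_h·S_h = 2750·1.4 = 3850.00
  stratum C: N_h·S_h = 1150·1.2 = 1380.00
  stratum D: N_h·S_h = 3000·2.2 = 6600.00
Σ N_h S_h = 15610.00
n for stratum A = 244·3780.00/15610.00 = 59.085 → 59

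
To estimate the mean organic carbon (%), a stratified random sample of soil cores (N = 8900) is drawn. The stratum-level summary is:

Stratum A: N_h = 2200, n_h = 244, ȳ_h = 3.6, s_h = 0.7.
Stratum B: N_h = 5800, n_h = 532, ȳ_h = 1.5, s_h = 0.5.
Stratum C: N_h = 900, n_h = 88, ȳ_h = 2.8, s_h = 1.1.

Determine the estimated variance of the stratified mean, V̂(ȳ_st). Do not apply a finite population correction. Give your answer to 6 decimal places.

V̂(ȳ_st) ≈ 0.000463

V̂(ȳ_st) = Σ W_h² s_h²/n_h, with W_h = N_h/N and N = 8900:
  stratum A: (2200/8900)²·0.7²/244 = 0.000122708
  stratum B: (5800/8900)²·0.5²/532 = 0.000199574
  stratum C: (900/8900)²·1.1²/88 = 0.000140607
V̂(ȳ_st) = 0.000462889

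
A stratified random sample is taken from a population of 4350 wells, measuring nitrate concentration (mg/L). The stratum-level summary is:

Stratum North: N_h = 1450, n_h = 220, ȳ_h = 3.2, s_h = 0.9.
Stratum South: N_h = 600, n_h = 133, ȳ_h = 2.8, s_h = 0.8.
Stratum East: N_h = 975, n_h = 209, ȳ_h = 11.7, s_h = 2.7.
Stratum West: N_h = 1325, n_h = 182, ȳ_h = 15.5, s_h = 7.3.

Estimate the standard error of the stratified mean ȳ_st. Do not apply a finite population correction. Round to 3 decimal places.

SE(ȳ_st) ≈ 0.172

V̂(ȳ_st) = Σ W_h² s_h²/n_h, with W_h = N_h/N and N = 4350:
  stratum North: (1450/4350)²·0.9²/220 = 0.000409091
  stratum South: (600/4350)²·0.8²/133 = 9.15487e-05
  stratum East: (975/4350)²·2.7²/209 = 0.00175231
  stratum West: (1325/4350)²·7.3²/182 = 0.0271661
V̂(ȳ_st) = 0.0294191
SE(ȳ_st) = √0.0294191 = 0.17152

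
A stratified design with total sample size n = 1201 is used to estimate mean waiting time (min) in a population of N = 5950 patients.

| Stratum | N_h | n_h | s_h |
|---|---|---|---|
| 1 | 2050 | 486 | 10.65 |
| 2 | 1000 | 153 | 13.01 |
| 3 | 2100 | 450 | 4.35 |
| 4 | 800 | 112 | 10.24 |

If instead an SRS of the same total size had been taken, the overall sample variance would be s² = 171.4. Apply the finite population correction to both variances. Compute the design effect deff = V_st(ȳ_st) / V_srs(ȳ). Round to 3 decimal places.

deff ≈ 0.582

V̂(ȳ_st) = Σ W_h² (1 − n_h/N_h) s_h²/n_h, with W_h = N_h/N and N = 5950:
  stratum 1: (2050/5950)²·(1 − 486/2050)·10.65²/486 = 0.0211358
  stratum 2: (1000/5950)²·(1 − 153/1000)·13.01²/153 = 0.0264675
  stratum 3: (2100/5950)²·(1 − 450/2100)·4.35²/450 = 0.00411562
  stratum 4: (800/5950)²·(1 − 112/800)·10.24²/112 = 0.0145555
V_st = 0.0662744
V_srs = (1 − 1201/5950)·171.4/1201 = 0.113908
deff = V_st / V_srs = 0.0662744/0.113908 = 0.5818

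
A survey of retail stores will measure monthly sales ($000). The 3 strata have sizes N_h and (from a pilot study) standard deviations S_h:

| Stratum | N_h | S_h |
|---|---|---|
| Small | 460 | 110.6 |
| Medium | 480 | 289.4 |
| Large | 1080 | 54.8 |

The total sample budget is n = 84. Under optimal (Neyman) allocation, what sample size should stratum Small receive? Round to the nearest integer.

Neyman allocation: n_h = n · N_h S_h / Σ N_i S_i, with n = 84.
  stratum Small: N_h·S_h = 460·110.6 = 50876.00
  stratum Medium: N_h·S_h = 480·289.4 = 138912.00
  stratum Large: N_h·S_h = 1080·54.8 = 59184.00
Σ N_h S_h = 248972.00
n for stratum Small = 84·50876.00/248972.00 = 17.165 → 17

17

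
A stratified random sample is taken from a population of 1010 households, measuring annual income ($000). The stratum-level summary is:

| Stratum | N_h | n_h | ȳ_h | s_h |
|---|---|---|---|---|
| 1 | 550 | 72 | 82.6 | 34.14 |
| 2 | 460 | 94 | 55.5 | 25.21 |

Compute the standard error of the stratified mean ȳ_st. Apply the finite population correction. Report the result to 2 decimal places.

SE(ȳ_st) ≈ 2.30

V̂(ȳ_st) = Σ W_h² (1 − n_h/N_h) s_h²/n_h, with W_h = N_h/N and N = 1010:
  stratum 1: (550/1010)²·(1 − 72/550)·34.14²/72 = 4.17198
  stratum 2: (460/1010)²·(1 − 94/460)·25.21²/94 = 1.11587
V̂(ȳ_st) = 5.28785
SE(ȳ_st) = √5.28785 = 2.29953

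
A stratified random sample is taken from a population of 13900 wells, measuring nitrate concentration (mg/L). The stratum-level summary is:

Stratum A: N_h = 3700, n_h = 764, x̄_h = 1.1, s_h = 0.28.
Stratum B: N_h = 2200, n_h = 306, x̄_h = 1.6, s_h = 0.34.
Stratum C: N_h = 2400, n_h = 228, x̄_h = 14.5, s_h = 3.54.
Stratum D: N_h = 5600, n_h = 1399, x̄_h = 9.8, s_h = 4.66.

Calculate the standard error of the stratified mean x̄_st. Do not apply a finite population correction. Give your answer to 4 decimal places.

V̂(x̄_st) = Σ W_h² s_h²/n_h, with W_h = N_h/N and N = 13900:
  stratum A: (3700/13900)²·0.28²/764 = 7.27104e-06
  stratum B: (2200/13900)²·0.34²/306 = 9.46351e-06
  stratum C: (2400/13900)²·3.54²/228 = 0.00163857
  stratum D: (5600/13900)²·4.66²/1399 = 0.00251942
V̂(x̄_st) = 0.00417472
SE(x̄_st) = √0.00417472 = 0.0646121

SE(x̄_st) ≈ 0.0646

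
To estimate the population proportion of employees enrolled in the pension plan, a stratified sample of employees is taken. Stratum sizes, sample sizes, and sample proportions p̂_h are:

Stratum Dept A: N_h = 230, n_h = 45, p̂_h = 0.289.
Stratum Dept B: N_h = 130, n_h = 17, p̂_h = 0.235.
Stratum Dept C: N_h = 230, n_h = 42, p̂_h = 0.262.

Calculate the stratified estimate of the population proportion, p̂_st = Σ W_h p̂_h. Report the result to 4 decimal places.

N = 590; stratum weights W_h = N_h/N.
p̂_st = Σ W_h p̂_h = (230·0.289 + 130·0.235 + 230·0.262)/590 = 0.26658

p̂_st ≈ 0.2666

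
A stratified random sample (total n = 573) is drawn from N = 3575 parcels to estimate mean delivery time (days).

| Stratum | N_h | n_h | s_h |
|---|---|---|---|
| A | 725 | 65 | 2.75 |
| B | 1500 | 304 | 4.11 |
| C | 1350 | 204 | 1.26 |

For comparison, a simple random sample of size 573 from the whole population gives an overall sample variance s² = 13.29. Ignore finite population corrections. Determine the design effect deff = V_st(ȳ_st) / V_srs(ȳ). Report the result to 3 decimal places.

V̂(ȳ_st) = Σ W_h² s_h²/n_h, with W_h = N_h/N and N = 3575:
  stratum A: (725/3575)²·2.75²/65 = 0.00478493
  stratum B: (1500/3575)²·4.11²/304 = 0.00978229
  stratum C: (1350/3575)²·1.26²/204 = 0.00110975
V_st = 0.015677
V_srs = s²/n = 13.29/573 = 0.0231937
deff = V_st / V_srs = 0.015677/0.0231937 = 0.6759

deff ≈ 0.676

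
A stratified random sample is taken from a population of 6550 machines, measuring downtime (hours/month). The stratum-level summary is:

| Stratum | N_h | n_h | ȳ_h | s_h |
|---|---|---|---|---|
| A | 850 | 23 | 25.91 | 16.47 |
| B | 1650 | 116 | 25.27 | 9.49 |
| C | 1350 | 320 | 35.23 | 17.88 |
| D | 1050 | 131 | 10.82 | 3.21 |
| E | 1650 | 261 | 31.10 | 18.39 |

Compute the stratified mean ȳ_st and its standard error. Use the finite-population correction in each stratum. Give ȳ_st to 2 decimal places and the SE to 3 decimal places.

ȳ_st ≈ 26.56, SE ≈ 0.585

ȳ_st = Σ W_h ȳ_h = (850·25.91 + 1650·25.27 + 1350·35.23 + 1050·10.82 + 1650·31.10)/6550 = 26.55809
V̂(ȳ_st) = Σ W_h² (1 − n_h/N_h) s_h²/n_h, with W_h = N_h/N and N = 6550:
  stratum A: (850/6550)²·(1 − 23/850)·16.47²/23 = 0.193242
  stratum B: (1650/6550)²·(1 − 116/1650)·9.49²/116 = 0.0458038
  stratum C: (1350/6550)²·(1 − 320/1350)·17.88²/320 = 0.0323797
  stratum D: (1050/6550)²·(1 − 131/1050)·3.21²/131 = 0.00176914
  stratum E: (1650/6550)²·(1 − 261/1650)·18.39²/261 = 0.0692192
V̂(ȳ_st) = 0.342414
SE(ȳ_st) = √0.342414 = 0.585161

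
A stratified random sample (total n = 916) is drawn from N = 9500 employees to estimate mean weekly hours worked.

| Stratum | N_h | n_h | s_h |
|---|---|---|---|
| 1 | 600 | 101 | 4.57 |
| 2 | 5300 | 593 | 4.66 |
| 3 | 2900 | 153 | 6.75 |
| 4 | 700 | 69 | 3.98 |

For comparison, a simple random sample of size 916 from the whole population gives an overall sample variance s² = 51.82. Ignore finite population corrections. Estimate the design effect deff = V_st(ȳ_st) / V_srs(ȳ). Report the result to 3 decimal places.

V̂(ȳ_st) = Σ W_h² s_h²/n_h, with W_h = N_h/N and N = 9500:
  stratum 1: (600/9500)²·4.57²/101 = 0.000824834
  stratum 2: (5300/9500)²·4.66²/593 = 0.0113978
  stratum 3: (2900/9500)²·6.75²/153 = 0.0277501
  stratum 4: (700/9500)²·3.98²/69 = 0.00124642
V_st = 0.0412192
V_srs = s²/n = 51.82/916 = 0.0565721
deff = V_st / V_srs = 0.0412192/0.0565721 = 0.7286

deff ≈ 0.729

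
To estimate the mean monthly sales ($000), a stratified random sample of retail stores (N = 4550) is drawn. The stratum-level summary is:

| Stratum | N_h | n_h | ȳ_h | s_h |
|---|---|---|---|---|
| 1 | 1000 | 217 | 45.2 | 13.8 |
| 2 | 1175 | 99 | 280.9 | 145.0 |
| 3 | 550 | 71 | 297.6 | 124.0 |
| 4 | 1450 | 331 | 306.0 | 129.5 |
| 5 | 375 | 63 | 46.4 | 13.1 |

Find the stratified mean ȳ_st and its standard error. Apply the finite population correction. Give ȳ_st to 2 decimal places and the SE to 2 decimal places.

ȳ_st = Σ W_h ȳ_h = (1000·45.2 + 1175·280.9 + 550·297.6 + 1450·306.0 + 375·46.4)/4550 = 219.78846
V̂(ȳ_st) = Σ W_h² (1 − n_h/N_h) s_h²/n_h, with W_h = N_h/N and N = 4550:
  stratum 1: (1000/4550)²·(1 − 217/1000)·13.8²/217 = 0.0331923
  stratum 2: (1175/4550)²·(1 − 99/1175)·145.0²/99 = 12.9696
  stratum 3: (550/4550)²·(1 − 71/550)·124.0²/71 = 2.75588
  stratum 4: (1450/4550)²·(1 − 331/1450)·129.5²/331 = 3.97088
  stratum 5: (375/4550)²·(1 − 63/375)·13.1²/63 = 0.0153945
V̂(ȳ_st) = 19.745
SE(ȳ_st) = √19.745 = 4.44353

ȳ_st ≈ 219.79, SE ≈ 4.44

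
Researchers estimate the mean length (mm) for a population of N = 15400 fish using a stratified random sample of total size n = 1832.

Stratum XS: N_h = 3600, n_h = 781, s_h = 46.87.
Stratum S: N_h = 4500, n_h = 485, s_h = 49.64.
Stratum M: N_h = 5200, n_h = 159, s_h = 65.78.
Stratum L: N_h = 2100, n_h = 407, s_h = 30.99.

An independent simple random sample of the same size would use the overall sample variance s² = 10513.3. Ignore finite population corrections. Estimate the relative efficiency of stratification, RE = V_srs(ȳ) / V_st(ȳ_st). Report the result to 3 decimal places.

V̂(ȳ_st) = Σ W_h² s_h²/n_h, with W_h = N_h/N and N = 15400:
  stratum XS: (3600/15400)²·46.87²/781 = 0.15371
  stratum S: (4500/15400)²·49.64²/485 = 0.433816
  stratum M: (5200/15400)²·65.78²/159 = 3.10281
  stratum L: (2100/15400)²·30.99²/407 = 0.0438779
V_st = 3.73422
V_srs = s²/n = 10513.3/1832 = 5.7387
Relative efficiency = V_srs / V_st = 5.7387/3.73422 = 1.5368

RE ≈ 1.537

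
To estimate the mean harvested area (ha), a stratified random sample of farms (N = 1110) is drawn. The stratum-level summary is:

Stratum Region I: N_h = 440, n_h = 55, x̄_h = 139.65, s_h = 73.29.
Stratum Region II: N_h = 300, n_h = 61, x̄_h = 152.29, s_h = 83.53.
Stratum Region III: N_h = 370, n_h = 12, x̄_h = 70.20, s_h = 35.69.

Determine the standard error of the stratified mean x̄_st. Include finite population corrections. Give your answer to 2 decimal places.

SE(x̄_st) ≈ 5.61

V̂(x̄_st) = Σ W_h² (1 − n_h/N_h) s_h²/n_h, with W_h = N_h/N and N = 1110:
  stratum Region I: (440/1110)²·(1 − 55/440)·73.29²/55 = 13.4275
  stratum Region II: (300/1110)²·(1 − 61/300)·83.53²/61 = 6.65623
  stratum Region III: (370/1110)²·(1 − 12/370)·35.69²/12 = 11.4117
V̂(x̄_st) = 31.4954
SE(x̄_st) = √31.4954 = 5.61208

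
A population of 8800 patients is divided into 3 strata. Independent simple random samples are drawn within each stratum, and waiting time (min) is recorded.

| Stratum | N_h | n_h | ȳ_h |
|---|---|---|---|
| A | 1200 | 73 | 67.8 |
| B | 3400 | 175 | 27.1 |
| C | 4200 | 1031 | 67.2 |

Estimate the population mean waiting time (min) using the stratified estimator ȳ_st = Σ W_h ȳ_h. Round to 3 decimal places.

ȳ_st ≈ 51.789

N = Σ N_h = 8800. Stratum weights W_h = N_h/N.
ȳ_st = (1200·67.8 + 3400·27.1 + 4200·67.2) / 8800 = 51.78864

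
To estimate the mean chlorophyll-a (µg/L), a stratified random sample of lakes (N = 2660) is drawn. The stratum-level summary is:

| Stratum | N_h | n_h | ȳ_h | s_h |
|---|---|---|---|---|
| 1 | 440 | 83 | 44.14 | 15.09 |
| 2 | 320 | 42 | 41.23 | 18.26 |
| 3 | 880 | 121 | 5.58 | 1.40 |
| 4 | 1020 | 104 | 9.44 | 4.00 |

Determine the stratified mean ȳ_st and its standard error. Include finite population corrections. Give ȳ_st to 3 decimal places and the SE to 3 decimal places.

ȳ_st ≈ 17.727, SE ≈ 0.427

ȳ_st = Σ W_h ȳ_h = (440·44.14 + 320·41.23 + 880·5.58 + 1020·9.44)/2660 = 17.72722
V̂(ȳ_st) = Σ W_h² (1 − n_h/N_h) s_h²/n_h, with W_h = N_h/N and N = 2660:
  stratum 1: (440/2660)²·(1 − 83/440)·15.09²/83 = 0.0609057
  stratum 2: (320/2660)²·(1 − 42/320)·18.26²/42 = 0.0998122
  stratum 3: (880/2660)²·(1 − 121/880)·1.40²/121 = 0.00152909
  stratum 4: (1020/2660)²·(1 − 104/1020)·4.00²/104 = 0.0203151
V̂(ȳ_st) = 0.182562
SE(ȳ_st) = √0.182562 = 0.427273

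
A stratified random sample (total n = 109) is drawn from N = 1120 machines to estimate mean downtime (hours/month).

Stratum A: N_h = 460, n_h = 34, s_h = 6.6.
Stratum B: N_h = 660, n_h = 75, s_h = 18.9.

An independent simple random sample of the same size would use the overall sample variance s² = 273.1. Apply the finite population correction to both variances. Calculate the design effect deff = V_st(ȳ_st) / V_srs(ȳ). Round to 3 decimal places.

deff ≈ 0.737

V̂(ȳ_st) = Σ W_h² (1 − n_h/N_h) s_h²/n_h, with W_h = N_h/N and N = 1120:
  stratum A: (460/1120)²·(1 − 34/460)·6.6²/34 = 0.200143
  stratum B: (660/1120)²·(1 − 75/660)·18.9²/75 = 1.46597
V_st = 1.66612
V_srs = (1 − 109/1120)·273.1/109 = 2.26167
deff = V_st / V_srs = 1.66612/2.26167 = 0.7367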